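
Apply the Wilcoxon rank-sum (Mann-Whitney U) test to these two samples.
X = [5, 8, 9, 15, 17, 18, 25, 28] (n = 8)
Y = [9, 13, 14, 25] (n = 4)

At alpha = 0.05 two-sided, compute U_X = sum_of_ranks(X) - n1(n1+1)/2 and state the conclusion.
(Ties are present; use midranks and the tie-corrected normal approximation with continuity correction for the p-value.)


Step 1: Combine and sort all 12 observations; assign midranks.
sorted (value, group): (5,X), (8,X), (9,X), (9,Y), (13,Y), (14,Y), (15,X), (17,X), (18,X), (25,X), (25,Y), (28,X)
ranks: 5->1, 8->2, 9->3.5, 9->3.5, 13->5, 14->6, 15->7, 17->8, 18->9, 25->10.5, 25->10.5, 28->12
Step 2: Rank sum for X: R1 = 1 + 2 + 3.5 + 7 + 8 + 9 + 10.5 + 12 = 53.
Step 3: U_X = R1 - n1(n1+1)/2 = 53 - 8*9/2 = 53 - 36 = 17.
       U_Y = n1*n2 - U_X = 32 - 17 = 15.
Step 4: Ties are present, so use the tie-corrected normal approximation (with continuity correction) for the p-value.
Step 5: p-value = 0.932087; compare to alpha = 0.05. fail to reject H0.

U_X = 17, p = 0.932087, fail to reject H0 at alpha = 0.05.


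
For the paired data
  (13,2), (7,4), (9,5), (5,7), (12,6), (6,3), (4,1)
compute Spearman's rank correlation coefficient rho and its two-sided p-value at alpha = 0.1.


Step 1: Rank x and y separately (midranks; no ties here).
rank(x): 13->7, 7->4, 9->5, 5->2, 12->6, 6->3, 4->1
rank(y): 2->2, 4->4, 5->5, 7->7, 6->6, 3->3, 1->1
Step 2: d_i = R_x(i) - R_y(i); compute d_i^2.
  (7-2)^2=25, (4-4)^2=0, (5-5)^2=0, (2-7)^2=25, (6-6)^2=0, (3-3)^2=0, (1-1)^2=0
sum(d^2) = 50.
Step 3: rho = 1 - 6*50 / (7*(7^2 - 1)) = 1 - 300/336 = 0.107143.
Step 4: Under H0, t = rho * sqrt((n-2)/(1-rho^2)) = 0.2410 ~ t(5).
Step 5: Two-sided p-value from the t-distribution with 5 df = 0.819151.
Step 6: alpha = 0.1. fail to reject H0.

rho = 0.1071, p = 0.819151, fail to reject H0 at alpha = 0.1.


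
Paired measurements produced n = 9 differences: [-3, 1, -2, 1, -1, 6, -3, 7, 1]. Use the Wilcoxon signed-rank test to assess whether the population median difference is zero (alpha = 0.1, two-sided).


Step 1: Drop any zero differences (none here) and take |d_i|.
|d| = [3, 1, 2, 1, 1, 6, 3, 7, 1]
Step 2: Midrank |d_i| (ties get averaged ranks).
ranks: |3|->6.5, |1|->2.5, |2|->5, |1|->2.5, |1|->2.5, |6|->8, |3|->6.5, |7|->9, |1|->2.5
Step 3: Attach original signs; sum ranks with positive sign and with negative sign.
W+ = 2.5 + 2.5 + 8 + 9 + 2.5 = 24.5
W- = 6.5 + 5 + 2.5 + 6.5 = 20.5
(Check: W+ + W- = 45 should equal n(n+1)/2 = 45.)
Step 4: Test statistic W = min(W+, W-) = 20.5.
Step 5: Ties in |d|, so use the tie-corrected normal approximation.
        E[W] = n(n+1)/4 = 9*10/4 = 22.5.
        Tie groups: |d|=1 (t=4), |d|=3 (t=2); sum(t^3 - t) = 66.
        Var[W] = n(n+1)(2n+1)/24 - sum(t^3-t)/48 = 1710/24 - 66/48 = 69.875.
        z = (W - E[W]) / sqrt(Var[W]) = (20.5 - 22.5) / 8.3591 = -0.2393.
        Two-sided p = 2*Phi(z) = 0.810904.
Step 6: alpha = 0.1. fail to reject H0.

W+ = 24.5, W- = 20.5, W = min = 20.5, p = 0.810904, fail to reject H0.


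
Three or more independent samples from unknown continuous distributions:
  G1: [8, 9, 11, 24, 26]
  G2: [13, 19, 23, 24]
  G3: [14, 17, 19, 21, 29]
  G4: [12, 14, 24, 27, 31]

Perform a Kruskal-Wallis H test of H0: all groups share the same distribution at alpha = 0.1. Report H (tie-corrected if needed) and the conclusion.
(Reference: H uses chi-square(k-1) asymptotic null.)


Step 1: Combine all N = 19 observations and assign midranks.
sorted (value, group, rank): (8,G1,1), (9,G1,2), (11,G1,3), (12,G4,4), (13,G2,5), (14,G3,6.5), (14,G4,6.5), (17,G3,8), (19,G2,9.5), (19,G3,9.5), (21,G3,11), (23,G2,12), (24,G1,14), (24,G2,14), (24,G4,14), (26,G1,16), (27,G4,17), (29,G3,18), (31,G4,19)
Step 2: Sum ranks within each group.
R_1 = 36 (n_1 = 5)
R_2 = 40.5 (n_2 = 4)
R_3 = 53 (n_3 = 5)
R_4 = 60.5 (n_4 = 5)
Step 3: H = 12/(N(N+1)) * sum(R_i^2/n_i) - 3(N+1)
     = 12/(19*20) * (36^2/5 + 40.5^2/4 + 53^2/5 + 60.5^2/5) - 3*20
     = 0.031579 * 1963.11 - 60
     = 1.993026.
Step 4: Ties present; correction factor C = 1 - 36/(19^3 - 19) = 0.994737. Corrected H = 1.993026 / 0.994737 = 2.003571.
Step 5: Under H0, H ~ chi^2(3); p-value = 0.571666.
Step 6: alpha = 0.1. fail to reject H0.

H = 2.0036, df = 3, p = 0.571666, fail to reject H0.


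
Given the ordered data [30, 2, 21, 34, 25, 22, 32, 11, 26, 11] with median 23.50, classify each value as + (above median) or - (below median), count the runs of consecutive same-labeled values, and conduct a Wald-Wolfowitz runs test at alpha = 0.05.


Step 1: Compute median = 23.50; label A = above, B = below.
Labels in order: ABBAABABAB  (n_A = 5, n_B = 5)
Step 2: Count runs R = 8.
Step 3: Under H0 (random ordering), E[R] = 2*n_A*n_B/(n_A+n_B) + 1 = 2*5*5/10 + 1 = 6.0000.
        Var[R] = 2*n_A*n_B*(2*n_A*n_B - n_A - n_B) / ((n_A+n_B)^2 * (n_A+n_B-1)) = 2000/900 = 2.2222.
        SD[R] = 1.4907.
Step 4: Continuity-corrected z = (R - 0.5 - E[R]) / SD[R] = (8 - 0.5 - 6.0000) / 1.4907 = 1.0062.
Step 5: Two-sided p-value via normal approximation = 2*(1 - Phi(|z|)) = 0.314305.
Step 6: alpha = 0.05. fail to reject H0.

R = 8, z = 1.0062, p = 0.314305, fail to reject H0.


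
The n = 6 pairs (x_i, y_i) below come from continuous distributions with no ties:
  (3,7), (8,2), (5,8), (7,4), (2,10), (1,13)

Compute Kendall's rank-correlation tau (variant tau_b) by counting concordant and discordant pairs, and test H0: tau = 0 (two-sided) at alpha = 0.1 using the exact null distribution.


Step 1: Enumerate the 15 unordered pairs (i,j) with i<j and classify each by sign(x_j-x_i) * sign(y_j-y_i).
  (1,2):dx=+5,dy=-5->D; (1,3):dx=+2,dy=+1->C; (1,4):dx=+4,dy=-3->D; (1,5):dx=-1,dy=+3->D
  (1,6):dx=-2,dy=+6->D; (2,3):dx=-3,dy=+6->D; (2,4):dx=-1,dy=+2->D; (2,5):dx=-6,dy=+8->D
  (2,6):dx=-7,dy=+11->D; (3,4):dx=+2,dy=-4->D; (3,5):dx=-3,dy=+2->D; (3,6):dx=-4,dy=+5->D
  (4,5):dx=-5,dy=+6->D; (4,6):dx=-6,dy=+9->D; (5,6):dx=-1,dy=+3->D
Step 2: C = 1, D = 14, total pairs = 15.
Step 3: tau = (C - D)/(n(n-1)/2) = (1 - 14)/15 = -0.866667.
Step 4: Exact two-sided p-value (enumerate n! = 720 permutations of y under H0): p = 0.016667.
Step 5: alpha = 0.1. reject H0.

tau_b = -0.8667 (C=1, D=14), p = 0.016667, reject H0.


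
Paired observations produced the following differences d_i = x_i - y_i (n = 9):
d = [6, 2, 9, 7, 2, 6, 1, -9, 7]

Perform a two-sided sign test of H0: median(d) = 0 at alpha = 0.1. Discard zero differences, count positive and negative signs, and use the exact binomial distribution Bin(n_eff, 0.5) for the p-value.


Step 1: Discard zero differences. Original n = 9; n_eff = number of nonzero differences = 9.
Nonzero differences (with sign): +6, +2, +9, +7, +2, +6, +1, -9, +7
Step 2: Count signs: positive = 8, negative = 1.
Step 3: Under H0: P(positive) = 0.5, so the number of positives S ~ Bin(9, 0.5).
Step 4: Two-sided exact p-value = sum of Bin(9,0.5) probabilities at or below the observed probability = 0.039062.
Step 5: alpha = 0.1. reject H0.

n_eff = 9, pos = 8, neg = 1, p = 0.039062, reject H0.


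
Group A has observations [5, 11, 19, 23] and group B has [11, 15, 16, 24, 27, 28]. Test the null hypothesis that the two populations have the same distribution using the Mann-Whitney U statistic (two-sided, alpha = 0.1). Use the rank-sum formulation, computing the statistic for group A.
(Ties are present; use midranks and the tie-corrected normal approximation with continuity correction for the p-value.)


Step 1: Combine and sort all 10 observations; assign midranks.
sorted (value, group): (5,X), (11,X), (11,Y), (15,Y), (16,Y), (19,X), (23,X), (24,Y), (27,Y), (28,Y)
ranks: 5->1, 11->2.5, 11->2.5, 15->4, 16->5, 19->6, 23->7, 24->8, 27->9, 28->10
Step 2: Rank sum for X: R1 = 1 + 2.5 + 6 + 7 = 16.5.
Step 3: U_X = R1 - n1(n1+1)/2 = 16.5 - 4*5/2 = 16.5 - 10 = 6.5.
       U_Y = n1*n2 - U_X = 24 - 6.5 = 17.5.
Step 4: Ties are present, so use the tie-corrected normal approximation (with continuity correction) for the p-value.
Step 5: p-value = 0.284958; compare to alpha = 0.1. fail to reject H0.

U_X = 6.5, p = 0.284958, fail to reject H0 at alpha = 0.1.


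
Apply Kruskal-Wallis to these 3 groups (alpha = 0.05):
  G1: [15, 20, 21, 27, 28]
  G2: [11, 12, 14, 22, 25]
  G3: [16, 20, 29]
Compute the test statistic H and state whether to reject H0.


Step 1: Combine all N = 13 observations and assign midranks.
sorted (value, group, rank): (11,G2,1), (12,G2,2), (14,G2,3), (15,G1,4), (16,G3,5), (20,G1,6.5), (20,G3,6.5), (21,G1,8), (22,G2,9), (25,G2,10), (27,G1,11), (28,G1,12), (29,G3,13)
Step 2: Sum ranks within each group.
R_1 = 41.5 (n_1 = 5)
R_2 = 25 (n_2 = 5)
R_3 = 24.5 (n_3 = 3)
Step 3: H = 12/(N(N+1)) * sum(R_i^2/n_i) - 3(N+1)
     = 12/(13*14) * (41.5^2/5 + 25^2/5 + 24.5^2/3) - 3*14
     = 0.065934 * 669.533 - 42
     = 2.145055.
Step 4: Ties present; correction factor C = 1 - 6/(13^3 - 13) = 0.997253. Corrected H = 2.145055 / 0.997253 = 2.150964.
Step 5: Under H0, H ~ chi^2(2); p-value = 0.341133.
Step 6: alpha = 0.05. fail to reject H0.

H = 2.1510, df = 2, p = 0.341133, fail to reject H0.


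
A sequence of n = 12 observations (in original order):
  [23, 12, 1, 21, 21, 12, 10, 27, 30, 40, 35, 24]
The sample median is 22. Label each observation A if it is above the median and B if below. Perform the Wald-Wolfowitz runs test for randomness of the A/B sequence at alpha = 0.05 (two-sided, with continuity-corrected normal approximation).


Step 1: Compute median = 22; label A = above, B = below.
Labels in order: ABBBBBBAAAAA  (n_A = 6, n_B = 6)
Step 2: Count runs R = 3.
Step 3: Under H0 (random ordering), E[R] = 2*n_A*n_B/(n_A+n_B) + 1 = 2*6*6/12 + 1 = 7.0000.
        Var[R] = 2*n_A*n_B*(2*n_A*n_B - n_A - n_B) / ((n_A+n_B)^2 * (n_A+n_B-1)) = 4320/1584 = 2.7273.
        SD[R] = 1.6514.
Step 4: Continuity-corrected z = (R + 0.5 - E[R]) / SD[R] = (3 + 0.5 - 7.0000) / 1.6514 = -2.1194.
Step 5: Two-sided p-value via normal approximation = 2*(1 - Phi(|z|)) = 0.034060.
Step 6: alpha = 0.05. reject H0.

R = 3, z = -2.1194, p = 0.034060, reject H0.


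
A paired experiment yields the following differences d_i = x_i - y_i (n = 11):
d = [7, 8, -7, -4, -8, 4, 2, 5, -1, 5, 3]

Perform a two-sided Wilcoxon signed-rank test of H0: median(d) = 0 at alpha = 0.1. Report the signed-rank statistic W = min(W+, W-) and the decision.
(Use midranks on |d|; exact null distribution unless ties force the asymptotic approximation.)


Step 1: Drop any zero differences (none here) and take |d_i|.
|d| = [7, 8, 7, 4, 8, 4, 2, 5, 1, 5, 3]
Step 2: Midrank |d_i| (ties get averaged ranks).
ranks: |7|->8.5, |8|->10.5, |7|->8.5, |4|->4.5, |8|->10.5, |4|->4.5, |2|->2, |5|->6.5, |1|->1, |5|->6.5, |3|->3
Step 3: Attach original signs; sum ranks with positive sign and with negative sign.
W+ = 8.5 + 10.5 + 4.5 + 2 + 6.5 + 6.5 + 3 = 41.5
W- = 8.5 + 4.5 + 10.5 + 1 = 24.5
(Check: W+ + W- = 66 should equal n(n+1)/2 = 66.)
Step 4: Test statistic W = min(W+, W-) = 24.5.
Step 5: Ties in |d|, so use the tie-corrected normal approximation.
        E[W] = n(n+1)/4 = 11*12/4 = 33.
        Tie groups: |d|=4 (t=2), |d|=5 (t=2), |d|=7 (t=2), |d|=8 (t=2); sum(t^3 - t) = 24.
        Var[W] = n(n+1)(2n+1)/24 - sum(t^3-t)/48 = 3036/24 - 24/48 = 126.
        z = (W - E[W]) / sqrt(Var[W]) = (24.5 - 33) / 11.2250 = -0.7572.
        Two-sided p = 2*Phi(z) = 0.448906.
Step 6: alpha = 0.1. fail to reject H0.

W+ = 41.5, W- = 24.5, W = min = 24.5, p = 0.448906, fail to reject H0.


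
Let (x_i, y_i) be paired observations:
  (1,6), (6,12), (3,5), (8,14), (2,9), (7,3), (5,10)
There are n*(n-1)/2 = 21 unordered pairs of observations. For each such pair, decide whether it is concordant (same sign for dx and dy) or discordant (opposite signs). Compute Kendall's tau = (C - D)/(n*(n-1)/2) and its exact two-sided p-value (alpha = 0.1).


Step 1: Enumerate the 21 unordered pairs (i,j) with i<j and classify each by sign(x_j-x_i) * sign(y_j-y_i).
  (1,2):dx=+5,dy=+6->C; (1,3):dx=+2,dy=-1->D; (1,4):dx=+7,dy=+8->C; (1,5):dx=+1,dy=+3->C
  (1,6):dx=+6,dy=-3->D; (1,7):dx=+4,dy=+4->C; (2,3):dx=-3,dy=-7->C; (2,4):dx=+2,dy=+2->C
  (2,5):dx=-4,dy=-3->C; (2,6):dx=+1,dy=-9->D; (2,7):dx=-1,dy=-2->C; (3,4):dx=+5,dy=+9->C
  (3,5):dx=-1,dy=+4->D; (3,6):dx=+4,dy=-2->D; (3,7):dx=+2,dy=+5->C; (4,5):dx=-6,dy=-5->C
  (4,6):dx=-1,dy=-11->C; (4,7):dx=-3,dy=-4->C; (5,6):dx=+5,dy=-6->D; (5,7):dx=+3,dy=+1->C
  (6,7):dx=-2,dy=+7->D
Step 2: C = 14, D = 7, total pairs = 21.
Step 3: tau = (C - D)/(n(n-1)/2) = (14 - 7)/21 = 0.333333.
Step 4: Exact two-sided p-value (enumerate n! = 5040 permutations of y under H0): p = 0.381349.
Step 5: alpha = 0.1. fail to reject H0.

tau_b = 0.3333 (C=14, D=7), p = 0.381349, fail to reject H0.


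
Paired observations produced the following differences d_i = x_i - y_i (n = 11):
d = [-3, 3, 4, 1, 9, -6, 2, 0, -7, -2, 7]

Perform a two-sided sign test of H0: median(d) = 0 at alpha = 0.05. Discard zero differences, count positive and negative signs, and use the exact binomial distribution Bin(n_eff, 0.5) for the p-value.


Step 1: Discard zero differences. Original n = 11; n_eff = number of nonzero differences = 10.
Nonzero differences (with sign): -3, +3, +4, +1, +9, -6, +2, -7, -2, +7
Step 2: Count signs: positive = 6, negative = 4.
Step 3: Under H0: P(positive) = 0.5, so the number of positives S ~ Bin(10, 0.5).
Step 4: Two-sided exact p-value = sum of Bin(10,0.5) probabilities at or below the observed probability = 0.753906.
Step 5: alpha = 0.05. fail to reject H0.

n_eff = 10, pos = 6, neg = 4, p = 0.753906, fail to reject H0.


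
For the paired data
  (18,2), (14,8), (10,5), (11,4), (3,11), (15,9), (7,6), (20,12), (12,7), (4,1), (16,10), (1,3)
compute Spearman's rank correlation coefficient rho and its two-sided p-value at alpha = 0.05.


Step 1: Rank x and y separately (midranks; no ties here).
rank(x): 18->11, 14->8, 10->5, 11->6, 3->2, 15->9, 7->4, 20->12, 12->7, 4->3, 16->10, 1->1
rank(y): 2->2, 8->8, 5->5, 4->4, 11->11, 9->9, 6->6, 12->12, 7->7, 1->1, 10->10, 3->3
Step 2: d_i = R_x(i) - R_y(i); compute d_i^2.
  (11-2)^2=81, (8-8)^2=0, (5-5)^2=0, (6-4)^2=4, (2-11)^2=81, (9-9)^2=0, (4-6)^2=4, (12-12)^2=0, (7-7)^2=0, (3-1)^2=4, (10-10)^2=0, (1-3)^2=4
sum(d^2) = 178.
Step 3: rho = 1 - 6*178 / (12*(12^2 - 1)) = 1 - 1068/1716 = 0.377622.
Step 4: Under H0, t = rho * sqrt((n-2)/(1-rho^2)) = 1.2896 ~ t(10).
Step 5: Two-sided p-value from the t-distribution with 10 df = 0.226206.
Step 6: alpha = 0.05. fail to reject H0.

rho = 0.3776, p = 0.226206, fail to reject H0 at alpha = 0.05.


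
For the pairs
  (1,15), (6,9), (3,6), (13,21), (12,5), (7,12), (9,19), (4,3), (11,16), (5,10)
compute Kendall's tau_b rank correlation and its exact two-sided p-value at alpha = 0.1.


Step 1: Enumerate the 45 unordered pairs (i,j) with i<j and classify each by sign(x_j-x_i) * sign(y_j-y_i).
  (1,2):dx=+5,dy=-6->D; (1,3):dx=+2,dy=-9->D; (1,4):dx=+12,dy=+6->C; (1,5):dx=+11,dy=-10->D
  (1,6):dx=+6,dy=-3->D; (1,7):dx=+8,dy=+4->C; (1,8):dx=+3,dy=-12->D; (1,9):dx=+10,dy=+1->C
  (1,10):dx=+4,dy=-5->D; (2,3):dx=-3,dy=-3->C; (2,4):dx=+7,dy=+12->C; (2,5):dx=+6,dy=-4->D
  (2,6):dx=+1,dy=+3->C; (2,7):dx=+3,dy=+10->C; (2,8):dx=-2,dy=-6->C; (2,9):dx=+5,dy=+7->C
  (2,10):dx=-1,dy=+1->D; (3,4):dx=+10,dy=+15->C; (3,5):dx=+9,dy=-1->D; (3,6):dx=+4,dy=+6->C
  (3,7):dx=+6,dy=+13->C; (3,8):dx=+1,dy=-3->D; (3,9):dx=+8,dy=+10->C; (3,10):dx=+2,dy=+4->C
  (4,5):dx=-1,dy=-16->C; (4,6):dx=-6,dy=-9->C; (4,7):dx=-4,dy=-2->C; (4,8):dx=-9,dy=-18->C
  (4,9):dx=-2,dy=-5->C; (4,10):dx=-8,dy=-11->C; (5,6):dx=-5,dy=+7->D; (5,7):dx=-3,dy=+14->D
  (5,8):dx=-8,dy=-2->C; (5,9):dx=-1,dy=+11->D; (5,10):dx=-7,dy=+5->D; (6,7):dx=+2,dy=+7->C
  (6,8):dx=-3,dy=-9->C; (6,9):dx=+4,dy=+4->C; (6,10):dx=-2,dy=-2->C; (7,8):dx=-5,dy=-16->C
  (7,9):dx=+2,dy=-3->D; (7,10):dx=-4,dy=-9->C; (8,9):dx=+7,dy=+13->C; (8,10):dx=+1,dy=+7->C
  (9,10):dx=-6,dy=-6->C
Step 2: C = 30, D = 15, total pairs = 45.
Step 3: tau = (C - D)/(n(n-1)/2) = (30 - 15)/45 = 0.333333.
Step 4: Exact two-sided p-value (enumerate n! = 3628800 permutations of y under H0): p = 0.216373.
Step 5: alpha = 0.1. fail to reject H0.

tau_b = 0.3333 (C=30, D=15), p = 0.216373, fail to reject H0.


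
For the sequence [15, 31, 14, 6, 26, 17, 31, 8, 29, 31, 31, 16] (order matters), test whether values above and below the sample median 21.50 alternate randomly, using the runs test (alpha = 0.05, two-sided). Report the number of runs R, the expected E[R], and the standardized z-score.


Step 1: Compute median = 21.50; label A = above, B = below.
Labels in order: BABBABABAAAB  (n_A = 6, n_B = 6)
Step 2: Count runs R = 9.
Step 3: Under H0 (random ordering), E[R] = 2*n_A*n_B/(n_A+n_B) + 1 = 2*6*6/12 + 1 = 7.0000.
        Var[R] = 2*n_A*n_B*(2*n_A*n_B - n_A - n_B) / ((n_A+n_B)^2 * (n_A+n_B-1)) = 4320/1584 = 2.7273.
        SD[R] = 1.6514.
Step 4: Continuity-corrected z = (R - 0.5 - E[R]) / SD[R] = (9 - 0.5 - 7.0000) / 1.6514 = 0.9083.
Step 5: Two-sided p-value via normal approximation = 2*(1 - Phi(|z|)) = 0.363722.
Step 6: alpha = 0.05. fail to reject H0.

R = 9, z = 0.9083, p = 0.363722, fail to reject H0.


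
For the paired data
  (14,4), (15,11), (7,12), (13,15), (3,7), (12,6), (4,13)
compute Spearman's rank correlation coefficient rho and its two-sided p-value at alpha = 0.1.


Step 1: Rank x and y separately (midranks; no ties here).
rank(x): 14->6, 15->7, 7->3, 13->5, 3->1, 12->4, 4->2
rank(y): 4->1, 11->4, 12->5, 15->7, 7->3, 6->2, 13->6
Step 2: d_i = R_x(i) - R_y(i); compute d_i^2.
  (6-1)^2=25, (7-4)^2=9, (3-5)^2=4, (5-7)^2=4, (1-3)^2=4, (4-2)^2=4, (2-6)^2=16
sum(d^2) = 66.
Step 3: rho = 1 - 6*66 / (7*(7^2 - 1)) = 1 - 396/336 = -0.178571.
Step 4: Under H0, t = rho * sqrt((n-2)/(1-rho^2)) = -0.4058 ~ t(5).
Step 5: Two-sided p-value from the t-distribution with 5 df = 0.701658.
Step 6: alpha = 0.1. fail to reject H0.

rho = -0.1786, p = 0.701658, fail to reject H0 at alpha = 0.1.


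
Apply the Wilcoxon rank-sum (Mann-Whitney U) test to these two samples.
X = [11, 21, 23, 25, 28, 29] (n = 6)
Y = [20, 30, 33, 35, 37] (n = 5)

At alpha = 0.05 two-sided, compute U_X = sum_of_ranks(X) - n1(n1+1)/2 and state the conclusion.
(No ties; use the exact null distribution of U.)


Step 1: Combine and sort all 11 observations; assign midranks.
sorted (value, group): (11,X), (20,Y), (21,X), (23,X), (25,X), (28,X), (29,X), (30,Y), (33,Y), (35,Y), (37,Y)
ranks: 11->1, 20->2, 21->3, 23->4, 25->5, 28->6, 29->7, 30->8, 33->9, 35->10, 37->11
Step 2: Rank sum for X: R1 = 1 + 3 + 4 + 5 + 6 + 7 = 26.
Step 3: U_X = R1 - n1(n1+1)/2 = 26 - 6*7/2 = 26 - 21 = 5.
       U_Y = n1*n2 - U_X = 30 - 5 = 25.
Step 4: No ties, so the exact null distribution of U (based on enumerating the C(11,6) = 462 equally likely rank assignments) gives the two-sided p-value.
Step 5: p-value = 0.082251; compare to alpha = 0.05. fail to reject H0.

U_X = 5, p = 0.082251, fail to reject H0 at alpha = 0.05.


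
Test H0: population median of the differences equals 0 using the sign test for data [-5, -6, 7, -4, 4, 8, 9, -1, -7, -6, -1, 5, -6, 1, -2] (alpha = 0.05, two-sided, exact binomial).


Step 1: Discard zero differences. Original n = 15; n_eff = number of nonzero differences = 15.
Nonzero differences (with sign): -5, -6, +7, -4, +4, +8, +9, -1, -7, -6, -1, +5, -6, +1, -2
Step 2: Count signs: positive = 6, negative = 9.
Step 3: Under H0: P(positive) = 0.5, so the number of positives S ~ Bin(15, 0.5).
Step 4: Two-sided exact p-value = sum of Bin(15,0.5) probabilities at or below the observed probability = 0.607239.
Step 5: alpha = 0.05. fail to reject H0.

n_eff = 15, pos = 6, neg = 9, p = 0.607239, fail to reject H0.


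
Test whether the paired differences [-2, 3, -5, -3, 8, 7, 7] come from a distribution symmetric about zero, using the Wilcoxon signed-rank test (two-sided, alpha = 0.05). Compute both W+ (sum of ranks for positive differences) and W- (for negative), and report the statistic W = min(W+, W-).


Step 1: Drop any zero differences (none here) and take |d_i|.
|d| = [2, 3, 5, 3, 8, 7, 7]
Step 2: Midrank |d_i| (ties get averaged ranks).
ranks: |2|->1, |3|->2.5, |5|->4, |3|->2.5, |8|->7, |7|->5.5, |7|->5.5
Step 3: Attach original signs; sum ranks with positive sign and with negative sign.
W+ = 2.5 + 7 + 5.5 + 5.5 = 20.5
W- = 1 + 4 + 2.5 = 7.5
(Check: W+ + W- = 28 should equal n(n+1)/2 = 28.)
Step 4: Test statistic W = min(W+, W-) = 7.5.
Step 5: Ties in |d|, so use the tie-corrected normal approximation.
        E[W] = n(n+1)/4 = 7*8/4 = 14.
        Tie groups: |d|=3 (t=2), |d|=7 (t=2); sum(t^3 - t) = 12.
        Var[W] = n(n+1)(2n+1)/24 - sum(t^3-t)/48 = 840/24 - 12/48 = 34.75.
        z = (W - E[W]) / sqrt(Var[W]) = (7.5 - 14) / 5.8949 = -1.1026.
        Two-sided p = 2*Phi(z) = 0.270181.
Step 6: alpha = 0.05. fail to reject H0.

W+ = 20.5, W- = 7.5, W = min = 7.5, p = 0.270181, fail to reject H0.


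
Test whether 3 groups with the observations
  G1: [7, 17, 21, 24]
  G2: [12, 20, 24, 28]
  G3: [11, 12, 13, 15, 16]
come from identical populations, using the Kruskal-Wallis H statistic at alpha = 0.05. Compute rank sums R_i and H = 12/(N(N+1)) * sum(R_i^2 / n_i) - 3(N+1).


Step 1: Combine all N = 13 observations and assign midranks.
sorted (value, group, rank): (7,G1,1), (11,G3,2), (12,G2,3.5), (12,G3,3.5), (13,G3,5), (15,G3,6), (16,G3,7), (17,G1,8), (20,G2,9), (21,G1,10), (24,G1,11.5), (24,G2,11.5), (28,G2,13)
Step 2: Sum ranks within each group.
R_1 = 30.5 (n_1 = 4)
R_2 = 37 (n_2 = 4)
R_3 = 23.5 (n_3 = 5)
Step 3: H = 12/(N(N+1)) * sum(R_i^2/n_i) - 3(N+1)
     = 12/(13*14) * (30.5^2/4 + 37^2/4 + 23.5^2/5) - 3*14
     = 0.065934 * 685.263 - 42
     = 3.182143.
Step 4: Ties present; correction factor C = 1 - 12/(13^3 - 13) = 0.994505. Corrected H = 3.182143 / 0.994505 = 3.199724.
Step 5: Under H0, H ~ chi^2(2); p-value = 0.201924.
Step 6: alpha = 0.05. fail to reject H0.

H = 3.1997, df = 2, p = 0.201924, fail to reject H0.


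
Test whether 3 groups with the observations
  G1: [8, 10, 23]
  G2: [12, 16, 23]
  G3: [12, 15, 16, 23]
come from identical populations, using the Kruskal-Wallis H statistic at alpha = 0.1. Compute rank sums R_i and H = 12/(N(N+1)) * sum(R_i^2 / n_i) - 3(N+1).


Step 1: Combine all N = 10 observations and assign midranks.
sorted (value, group, rank): (8,G1,1), (10,G1,2), (12,G2,3.5), (12,G3,3.5), (15,G3,5), (16,G2,6.5), (16,G3,6.5), (23,G1,9), (23,G2,9), (23,G3,9)
Step 2: Sum ranks within each group.
R_1 = 12 (n_1 = 3)
R_2 = 19 (n_2 = 3)
R_3 = 24 (n_3 = 4)
Step 3: H = 12/(N(N+1)) * sum(R_i^2/n_i) - 3(N+1)
     = 12/(10*11) * (12^2/3 + 19^2/3 + 24^2/4) - 3*11
     = 0.109091 * 312.333 - 33
     = 1.072727.
Step 4: Ties present; correction factor C = 1 - 36/(10^3 - 10) = 0.963636. Corrected H = 1.072727 / 0.963636 = 1.113208.
Step 5: Under H0, H ~ chi^2(2); p-value = 0.573152.
Step 6: alpha = 0.1. fail to reject H0.

H = 1.1132, df = 2, p = 0.573152, fail to reject H0.


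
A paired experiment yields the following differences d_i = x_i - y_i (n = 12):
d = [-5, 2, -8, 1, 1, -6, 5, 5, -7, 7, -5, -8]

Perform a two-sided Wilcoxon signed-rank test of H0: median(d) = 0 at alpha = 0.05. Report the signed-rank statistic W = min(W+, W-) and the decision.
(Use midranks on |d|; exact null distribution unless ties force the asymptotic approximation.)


Step 1: Drop any zero differences (none here) and take |d_i|.
|d| = [5, 2, 8, 1, 1, 6, 5, 5, 7, 7, 5, 8]
Step 2: Midrank |d_i| (ties get averaged ranks).
ranks: |5|->5.5, |2|->3, |8|->11.5, |1|->1.5, |1|->1.5, |6|->8, |5|->5.5, |5|->5.5, |7|->9.5, |7|->9.5, |5|->5.5, |8|->11.5
Step 3: Attach original signs; sum ranks with positive sign and with negative sign.
W+ = 3 + 1.5 + 1.5 + 5.5 + 5.5 + 9.5 = 26.5
W- = 5.5 + 11.5 + 8 + 9.5 + 5.5 + 11.5 = 51.5
(Check: W+ + W- = 78 should equal n(n+1)/2 = 78.)
Step 4: Test statistic W = min(W+, W-) = 26.5.
Step 5: Ties in |d|, so use the tie-corrected normal approximation.
        E[W] = n(n+1)/4 = 12*13/4 = 39.
        Tie groups: |d|=1 (t=2), |d|=5 (t=4), |d|=7 (t=2), |d|=8 (t=2); sum(t^3 - t) = 78.
        Var[W] = n(n+1)(2n+1)/24 - sum(t^3-t)/48 = 3900/24 - 78/48 = 160.875.
        z = (W - E[W]) / sqrt(Var[W]) = (26.5 - 39) / 12.6837 = -0.9855.
        Two-sided p = 2*Phi(z) = 0.324368.
Step 6: alpha = 0.05. fail to reject H0.

W+ = 26.5, W- = 51.5, W = min = 26.5, p = 0.324368, fail to reject H0.


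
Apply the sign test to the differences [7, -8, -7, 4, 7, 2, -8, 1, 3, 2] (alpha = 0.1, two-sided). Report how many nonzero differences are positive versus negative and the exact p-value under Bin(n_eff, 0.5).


Step 1: Discard zero differences. Original n = 10; n_eff = number of nonzero differences = 10.
Nonzero differences (with sign): +7, -8, -7, +4, +7, +2, -8, +1, +3, +2
Step 2: Count signs: positive = 7, negative = 3.
Step 3: Under H0: P(positive) = 0.5, so the number of positives S ~ Bin(10, 0.5).
Step 4: Two-sided exact p-value = sum of Bin(10,0.5) probabilities at or below the observed probability = 0.343750.
Step 5: alpha = 0.1. fail to reject H0.

n_eff = 10, pos = 7, neg = 3, p = 0.343750, fail to reject H0.


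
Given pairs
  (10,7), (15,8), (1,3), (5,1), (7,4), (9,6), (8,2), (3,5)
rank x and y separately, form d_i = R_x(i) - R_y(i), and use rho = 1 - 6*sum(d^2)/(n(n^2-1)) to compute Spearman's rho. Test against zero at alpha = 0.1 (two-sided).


Step 1: Rank x and y separately (midranks; no ties here).
rank(x): 10->7, 15->8, 1->1, 5->3, 7->4, 9->6, 8->5, 3->2
rank(y): 7->7, 8->8, 3->3, 1->1, 4->4, 6->6, 2->2, 5->5
Step 2: d_i = R_x(i) - R_y(i); compute d_i^2.
  (7-7)^2=0, (8-8)^2=0, (1-3)^2=4, (3-1)^2=4, (4-4)^2=0, (6-6)^2=0, (5-2)^2=9, (2-5)^2=9
sum(d^2) = 26.
Step 3: rho = 1 - 6*26 / (8*(8^2 - 1)) = 1 - 156/504 = 0.690476.
Step 4: Under H0, t = rho * sqrt((n-2)/(1-rho^2)) = 2.3382 ~ t(6).
Step 5: Two-sided p-value from the t-distribution with 6 df = 0.057990.
Step 6: alpha = 0.1. reject H0.

rho = 0.6905, p = 0.057990, reject H0 at alpha = 0.1.


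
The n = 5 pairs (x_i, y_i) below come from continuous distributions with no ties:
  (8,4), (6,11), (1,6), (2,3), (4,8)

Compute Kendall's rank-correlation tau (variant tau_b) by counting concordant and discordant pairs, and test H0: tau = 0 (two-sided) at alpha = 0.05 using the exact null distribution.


Step 1: Enumerate the 10 unordered pairs (i,j) with i<j and classify each by sign(x_j-x_i) * sign(y_j-y_i).
  (1,2):dx=-2,dy=+7->D; (1,3):dx=-7,dy=+2->D; (1,4):dx=-6,dy=-1->C; (1,5):dx=-4,dy=+4->D
  (2,3):dx=-5,dy=-5->C; (2,4):dx=-4,dy=-8->C; (2,5):dx=-2,dy=-3->C; (3,4):dx=+1,dy=-3->D
  (3,5):dx=+3,dy=+2->C; (4,5):dx=+2,dy=+5->C
Step 2: C = 6, D = 4, total pairs = 10.
Step 3: tau = (C - D)/(n(n-1)/2) = (6 - 4)/10 = 0.200000.
Step 4: Exact two-sided p-value (enumerate n! = 120 permutations of y under H0): p = 0.816667.
Step 5: alpha = 0.05. fail to reject H0.

tau_b = 0.2000 (C=6, D=4), p = 0.816667, fail to reject H0.


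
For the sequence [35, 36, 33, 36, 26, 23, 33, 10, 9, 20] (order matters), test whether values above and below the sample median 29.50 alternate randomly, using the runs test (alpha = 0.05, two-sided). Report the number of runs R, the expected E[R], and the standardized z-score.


Step 1: Compute median = 29.50; label A = above, B = below.
Labels in order: AAAABBABBB  (n_A = 5, n_B = 5)
Step 2: Count runs R = 4.
Step 3: Under H0 (random ordering), E[R] = 2*n_A*n_B/(n_A+n_B) + 1 = 2*5*5/10 + 1 = 6.0000.
        Var[R] = 2*n_A*n_B*(2*n_A*n_B - n_A - n_B) / ((n_A+n_B)^2 * (n_A+n_B-1)) = 2000/900 = 2.2222.
        SD[R] = 1.4907.
Step 4: Continuity-corrected z = (R + 0.5 - E[R]) / SD[R] = (4 + 0.5 - 6.0000) / 1.4907 = -1.0062.
Step 5: Two-sided p-value via normal approximation = 2*(1 - Phi(|z|)) = 0.314305.
Step 6: alpha = 0.05. fail to reject H0.

R = 4, z = -1.0062, p = 0.314305, fail to reject H0.


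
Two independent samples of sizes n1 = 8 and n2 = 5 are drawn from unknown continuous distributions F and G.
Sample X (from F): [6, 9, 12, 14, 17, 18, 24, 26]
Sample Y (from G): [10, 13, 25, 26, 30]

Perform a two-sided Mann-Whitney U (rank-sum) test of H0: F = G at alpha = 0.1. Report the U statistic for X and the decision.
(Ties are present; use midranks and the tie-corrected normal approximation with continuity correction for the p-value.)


Step 1: Combine and sort all 13 observations; assign midranks.
sorted (value, group): (6,X), (9,X), (10,Y), (12,X), (13,Y), (14,X), (17,X), (18,X), (24,X), (25,Y), (26,X), (26,Y), (30,Y)
ranks: 6->1, 9->2, 10->3, 12->4, 13->5, 14->6, 17->7, 18->8, 24->9, 25->10, 26->11.5, 26->11.5, 30->13
Step 2: Rank sum for X: R1 = 1 + 2 + 4 + 6 + 7 + 8 + 9 + 11.5 = 48.5.
Step 3: U_X = R1 - n1(n1+1)/2 = 48.5 - 8*9/2 = 48.5 - 36 = 12.5.
       U_Y = n1*n2 - U_X = 40 - 12.5 = 27.5.
Step 4: Ties are present, so use the tie-corrected normal approximation (with continuity correction) for the p-value.
Step 5: p-value = 0.304842; compare to alpha = 0.1. fail to reject H0.

U_X = 12.5, p = 0.304842, fail to reject H0 at alpha = 0.1.


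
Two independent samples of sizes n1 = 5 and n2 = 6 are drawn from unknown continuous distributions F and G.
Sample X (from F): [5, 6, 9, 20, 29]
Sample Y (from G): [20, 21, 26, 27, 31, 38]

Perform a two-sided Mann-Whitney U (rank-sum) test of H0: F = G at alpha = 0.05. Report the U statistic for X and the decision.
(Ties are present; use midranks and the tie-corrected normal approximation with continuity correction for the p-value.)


Step 1: Combine and sort all 11 observations; assign midranks.
sorted (value, group): (5,X), (6,X), (9,X), (20,X), (20,Y), (21,Y), (26,Y), (27,Y), (29,X), (31,Y), (38,Y)
ranks: 5->1, 6->2, 9->3, 20->4.5, 20->4.5, 21->6, 26->7, 27->8, 29->9, 31->10, 38->11
Step 2: Rank sum for X: R1 = 1 + 2 + 3 + 4.5 + 9 = 19.5.
Step 3: U_X = R1 - n1(n1+1)/2 = 19.5 - 5*6/2 = 19.5 - 15 = 4.5.
       U_Y = n1*n2 - U_X = 30 - 4.5 = 25.5.
Step 4: Ties are present, so use the tie-corrected normal approximation (with continuity correction) for the p-value.
Step 5: p-value = 0.067264; compare to alpha = 0.05. fail to reject H0.

U_X = 4.5, p = 0.067264, fail to reject H0 at alpha = 0.05.


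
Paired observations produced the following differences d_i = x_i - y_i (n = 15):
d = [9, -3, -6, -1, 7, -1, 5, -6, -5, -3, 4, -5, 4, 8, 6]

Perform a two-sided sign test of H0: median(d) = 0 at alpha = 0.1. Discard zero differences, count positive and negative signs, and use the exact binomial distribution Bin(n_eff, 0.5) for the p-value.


Step 1: Discard zero differences. Original n = 15; n_eff = number of nonzero differences = 15.
Nonzero differences (with sign): +9, -3, -6, -1, +7, -1, +5, -6, -5, -3, +4, -5, +4, +8, +6
Step 2: Count signs: positive = 7, negative = 8.
Step 3: Under H0: P(positive) = 0.5, so the number of positives S ~ Bin(15, 0.5).
Step 4: Two-sided exact p-value = sum of Bin(15,0.5) probabilities at or below the observed probability = 1.000000.
Step 5: alpha = 0.1. fail to reject H0.

n_eff = 15, pos = 7, neg = 8, p = 1.000000, fail to reject H0.


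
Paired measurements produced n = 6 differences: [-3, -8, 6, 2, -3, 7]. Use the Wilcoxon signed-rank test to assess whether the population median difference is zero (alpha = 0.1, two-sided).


Step 1: Drop any zero differences (none here) and take |d_i|.
|d| = [3, 8, 6, 2, 3, 7]
Step 2: Midrank |d_i| (ties get averaged ranks).
ranks: |3|->2.5, |8|->6, |6|->4, |2|->1, |3|->2.5, |7|->5
Step 3: Attach original signs; sum ranks with positive sign and with negative sign.
W+ = 4 + 1 + 5 = 10
W- = 2.5 + 6 + 2.5 = 11
(Check: W+ + W- = 21 should equal n(n+1)/2 = 21.)
Step 4: Test statistic W = min(W+, W-) = 10.
Step 5: Ties in |d|, so use the tie-corrected normal approximation.
        E[W] = n(n+1)/4 = 6*7/4 = 10.5.
        Tie groups: |d|=3 (t=2); sum(t^3 - t) = 6.
        Var[W] = n(n+1)(2n+1)/24 - sum(t^3-t)/48 = 546/24 - 6/48 = 22.625.
        z = (W - E[W]) / sqrt(Var[W]) = (10 - 10.5) / 4.7566 = -0.1051.
        Two-sided p = 2*Phi(z) = 0.916282.
Step 6: alpha = 0.1. fail to reject H0.

W+ = 10, W- = 11, W = min = 10, p = 0.916282, fail to reject H0.


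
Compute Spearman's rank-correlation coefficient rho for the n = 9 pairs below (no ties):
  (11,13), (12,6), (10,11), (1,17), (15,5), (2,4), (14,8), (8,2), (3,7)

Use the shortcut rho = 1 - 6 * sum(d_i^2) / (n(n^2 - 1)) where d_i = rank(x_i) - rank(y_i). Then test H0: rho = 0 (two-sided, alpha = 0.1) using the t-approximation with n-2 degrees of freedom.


Step 1: Rank x and y separately (midranks; no ties here).
rank(x): 11->6, 12->7, 10->5, 1->1, 15->9, 2->2, 14->8, 8->4, 3->3
rank(y): 13->8, 6->4, 11->7, 17->9, 5->3, 4->2, 8->6, 2->1, 7->5
Step 2: d_i = R_x(i) - R_y(i); compute d_i^2.
  (6-8)^2=4, (7-4)^2=9, (5-7)^2=4, (1-9)^2=64, (9-3)^2=36, (2-2)^2=0, (8-6)^2=4, (4-1)^2=9, (3-5)^2=4
sum(d^2) = 134.
Step 3: rho = 1 - 6*134 / (9*(9^2 - 1)) = 1 - 804/720 = -0.116667.
Step 4: Under H0, t = rho * sqrt((n-2)/(1-rho^2)) = -0.3108 ~ t(7).
Step 5: Two-sided p-value from the t-distribution with 7 df = 0.765008.
Step 6: alpha = 0.1. fail to reject H0.

rho = -0.1167, p = 0.765008, fail to reject H0 at alpha = 0.1.


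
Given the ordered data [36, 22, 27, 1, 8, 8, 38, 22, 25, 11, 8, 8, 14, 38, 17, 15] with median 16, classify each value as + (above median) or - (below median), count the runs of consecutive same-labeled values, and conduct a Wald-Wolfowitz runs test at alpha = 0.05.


Step 1: Compute median = 16; label A = above, B = below.
Labels in order: AAABBBAAABBBBAAB  (n_A = 8, n_B = 8)
Step 2: Count runs R = 6.
Step 3: Under H0 (random ordering), E[R] = 2*n_A*n_B/(n_A+n_B) + 1 = 2*8*8/16 + 1 = 9.0000.
        Var[R] = 2*n_A*n_B*(2*n_A*n_B - n_A - n_B) / ((n_A+n_B)^2 * (n_A+n_B-1)) = 14336/3840 = 3.7333.
        SD[R] = 1.9322.
Step 4: Continuity-corrected z = (R + 0.5 - E[R]) / SD[R] = (6 + 0.5 - 9.0000) / 1.9322 = -1.2939.
Step 5: Two-sided p-value via normal approximation = 2*(1 - Phi(|z|)) = 0.195709.
Step 6: alpha = 0.05. fail to reject H0.

R = 6, z = -1.2939, p = 0.195709, fail to reject H0.


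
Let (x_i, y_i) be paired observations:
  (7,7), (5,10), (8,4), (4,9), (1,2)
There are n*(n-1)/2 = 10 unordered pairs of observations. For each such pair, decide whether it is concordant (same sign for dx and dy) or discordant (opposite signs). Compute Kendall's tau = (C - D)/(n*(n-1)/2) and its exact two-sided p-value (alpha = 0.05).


Step 1: Enumerate the 10 unordered pairs (i,j) with i<j and classify each by sign(x_j-x_i) * sign(y_j-y_i).
  (1,2):dx=-2,dy=+3->D; (1,3):dx=+1,dy=-3->D; (1,4):dx=-3,dy=+2->D; (1,5):dx=-6,dy=-5->C
  (2,3):dx=+3,dy=-6->D; (2,4):dx=-1,dy=-1->C; (2,5):dx=-4,dy=-8->C; (3,4):dx=-4,dy=+5->D
  (3,5):dx=-7,dy=-2->C; (4,5):dx=-3,dy=-7->C
Step 2: C = 5, D = 5, total pairs = 10.
Step 3: tau = (C - D)/(n(n-1)/2) = (5 - 5)/10 = 0.000000.
Step 4: Exact two-sided p-value (enumerate n! = 120 permutations of y under H0): p = 1.000000.
Step 5: alpha = 0.05. fail to reject H0.

tau_b = 0.0000 (C=5, D=5), p = 1.000000, fail to reject H0.


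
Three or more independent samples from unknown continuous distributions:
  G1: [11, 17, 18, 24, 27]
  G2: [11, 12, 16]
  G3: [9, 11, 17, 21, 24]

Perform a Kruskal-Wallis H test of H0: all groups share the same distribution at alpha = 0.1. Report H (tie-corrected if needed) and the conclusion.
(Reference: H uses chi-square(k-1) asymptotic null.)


Step 1: Combine all N = 13 observations and assign midranks.
sorted (value, group, rank): (9,G3,1), (11,G1,3), (11,G2,3), (11,G3,3), (12,G2,5), (16,G2,6), (17,G1,7.5), (17,G3,7.5), (18,G1,9), (21,G3,10), (24,G1,11.5), (24,G3,11.5), (27,G1,13)
Step 2: Sum ranks within each group.
R_1 = 44 (n_1 = 5)
R_2 = 14 (n_2 = 3)
R_3 = 33 (n_3 = 5)
Step 3: H = 12/(N(N+1)) * sum(R_i^2/n_i) - 3(N+1)
     = 12/(13*14) * (44^2/5 + 14^2/3 + 33^2/5) - 3*14
     = 0.065934 * 670.333 - 42
     = 2.197802.
Step 4: Ties present; correction factor C = 1 - 36/(13^3 - 13) = 0.983516. Corrected H = 2.197802 / 0.983516 = 2.234637.
Step 5: Under H0, H ~ chi^2(2); p-value = 0.327156.
Step 6: alpha = 0.1. fail to reject H0.

H = 2.2346, df = 2, p = 0.327156, fail to reject H0.


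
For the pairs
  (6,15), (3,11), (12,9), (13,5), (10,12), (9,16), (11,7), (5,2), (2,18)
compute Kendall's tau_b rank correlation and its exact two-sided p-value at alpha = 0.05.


Step 1: Enumerate the 36 unordered pairs (i,j) with i<j and classify each by sign(x_j-x_i) * sign(y_j-y_i).
  (1,2):dx=-3,dy=-4->C; (1,3):dx=+6,dy=-6->D; (1,4):dx=+7,dy=-10->D; (1,5):dx=+4,dy=-3->D
  (1,6):dx=+3,dy=+1->C; (1,7):dx=+5,dy=-8->D; (1,8):dx=-1,dy=-13->C; (1,9):dx=-4,dy=+3->D
  (2,3):dx=+9,dy=-2->D; (2,4):dx=+10,dy=-6->D; (2,5):dx=+7,dy=+1->C; (2,6):dx=+6,dy=+5->C
  (2,7):dx=+8,dy=-4->D; (2,8):dx=+2,dy=-9->D; (2,9):dx=-1,dy=+7->D; (3,4):dx=+1,dy=-4->D
  (3,5):dx=-2,dy=+3->D; (3,6):dx=-3,dy=+7->D; (3,7):dx=-1,dy=-2->C; (3,8):dx=-7,dy=-7->C
  (3,9):dx=-10,dy=+9->D; (4,5):dx=-3,dy=+7->D; (4,6):dx=-4,dy=+11->D; (4,7):dx=-2,dy=+2->D
  (4,8):dx=-8,dy=-3->C; (4,9):dx=-11,dy=+13->D; (5,6):dx=-1,dy=+4->D; (5,7):dx=+1,dy=-5->D
  (5,8):dx=-5,dy=-10->C; (5,9):dx=-8,dy=+6->D; (6,7):dx=+2,dy=-9->D; (6,8):dx=-4,dy=-14->C
  (6,9):dx=-7,dy=+2->D; (7,8):dx=-6,dy=-5->C; (7,9):dx=-9,dy=+11->D; (8,9):dx=-3,dy=+16->D
Step 2: C = 11, D = 25, total pairs = 36.
Step 3: tau = (C - D)/(n(n-1)/2) = (11 - 25)/36 = -0.388889.
Step 4: Exact two-sided p-value (enumerate n! = 362880 permutations of y under H0): p = 0.180181.
Step 5: alpha = 0.05. fail to reject H0.

tau_b = -0.3889 (C=11, D=25), p = 0.180181, fail to reject H0.


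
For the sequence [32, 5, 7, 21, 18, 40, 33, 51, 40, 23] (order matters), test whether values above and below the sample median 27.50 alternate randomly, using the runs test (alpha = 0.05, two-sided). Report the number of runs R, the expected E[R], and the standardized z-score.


Step 1: Compute median = 27.50; label A = above, B = below.
Labels in order: ABBBBAAAAB  (n_A = 5, n_B = 5)
Step 2: Count runs R = 4.
Step 3: Under H0 (random ordering), E[R] = 2*n_A*n_B/(n_A+n_B) + 1 = 2*5*5/10 + 1 = 6.0000.
        Var[R] = 2*n_A*n_B*(2*n_A*n_B - n_A - n_B) / ((n_A+n_B)^2 * (n_A+n_B-1)) = 2000/900 = 2.2222.
        SD[R] = 1.4907.
Step 4: Continuity-corrected z = (R + 0.5 - E[R]) / SD[R] = (4 + 0.5 - 6.0000) / 1.4907 = -1.0062.
Step 5: Two-sided p-value via normal approximation = 2*(1 - Phi(|z|)) = 0.314305.
Step 6: alpha = 0.05. fail to reject H0.

R = 4, z = -1.0062, p = 0.314305, fail to reject H0.


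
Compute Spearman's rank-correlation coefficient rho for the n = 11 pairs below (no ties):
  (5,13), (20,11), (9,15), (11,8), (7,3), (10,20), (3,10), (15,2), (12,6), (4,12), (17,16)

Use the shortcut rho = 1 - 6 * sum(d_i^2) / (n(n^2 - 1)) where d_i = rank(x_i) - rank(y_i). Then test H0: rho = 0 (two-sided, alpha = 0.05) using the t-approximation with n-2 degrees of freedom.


Step 1: Rank x and y separately (midranks; no ties here).
rank(x): 5->3, 20->11, 9->5, 11->7, 7->4, 10->6, 3->1, 15->9, 12->8, 4->2, 17->10
rank(y): 13->8, 11->6, 15->9, 8->4, 3->2, 20->11, 10->5, 2->1, 6->3, 12->7, 16->10
Step 2: d_i = R_x(i) - R_y(i); compute d_i^2.
  (3-8)^2=25, (11-6)^2=25, (5-9)^2=16, (7-4)^2=9, (4-2)^2=4, (6-11)^2=25, (1-5)^2=16, (9-1)^2=64, (8-3)^2=25, (2-7)^2=25, (10-10)^2=0
sum(d^2) = 234.
Step 3: rho = 1 - 6*234 / (11*(11^2 - 1)) = 1 - 1404/1320 = -0.063636.
Step 4: Under H0, t = rho * sqrt((n-2)/(1-rho^2)) = -0.1913 ~ t(9).
Step 5: Two-sided p-value from the t-distribution with 9 df = 0.852539.
Step 6: alpha = 0.05. fail to reject H0.

rho = -0.0636, p = 0.852539, fail to reject H0 at alpha = 0.05.


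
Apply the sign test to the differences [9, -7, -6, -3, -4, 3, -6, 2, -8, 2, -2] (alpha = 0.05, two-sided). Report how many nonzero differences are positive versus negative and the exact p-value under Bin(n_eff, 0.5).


Step 1: Discard zero differences. Original n = 11; n_eff = number of nonzero differences = 11.
Nonzero differences (with sign): +9, -7, -6, -3, -4, +3, -6, +2, -8, +2, -2
Step 2: Count signs: positive = 4, negative = 7.
Step 3: Under H0: P(positive) = 0.5, so the number of positives S ~ Bin(11, 0.5).
Step 4: Two-sided exact p-value = sum of Bin(11,0.5) probabilities at or below the observed probability = 0.548828.
Step 5: alpha = 0.05. fail to reject H0.

n_eff = 11, pos = 4, neg = 7, p = 0.548828, fail to reject H0.


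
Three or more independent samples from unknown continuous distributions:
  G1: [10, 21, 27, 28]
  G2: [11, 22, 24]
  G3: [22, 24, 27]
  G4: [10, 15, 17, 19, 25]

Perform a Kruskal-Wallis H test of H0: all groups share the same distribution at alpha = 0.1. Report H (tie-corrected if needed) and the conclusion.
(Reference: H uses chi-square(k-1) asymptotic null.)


Step 1: Combine all N = 15 observations and assign midranks.
sorted (value, group, rank): (10,G1,1.5), (10,G4,1.5), (11,G2,3), (15,G4,4), (17,G4,5), (19,G4,6), (21,G1,7), (22,G2,8.5), (22,G3,8.5), (24,G2,10.5), (24,G3,10.5), (25,G4,12), (27,G1,13.5), (27,G3,13.5), (28,G1,15)
Step 2: Sum ranks within each group.
R_1 = 37 (n_1 = 4)
R_2 = 22 (n_2 = 3)
R_3 = 32.5 (n_3 = 3)
R_4 = 28.5 (n_4 = 5)
Step 3: H = 12/(N(N+1)) * sum(R_i^2/n_i) - 3(N+1)
     = 12/(15*16) * (37^2/4 + 22^2/3 + 32.5^2/3 + 28.5^2/5) - 3*16
     = 0.050000 * 1018.12 - 48
     = 2.905833.
Step 4: Ties present; correction factor C = 1 - 24/(15^3 - 15) = 0.992857. Corrected H = 2.905833 / 0.992857 = 2.926739.
Step 5: Under H0, H ~ chi^2(3); p-value = 0.403059.
Step 6: alpha = 0.1. fail to reject H0.

H = 2.9267, df = 3, p = 0.403059, fail to reject H0.
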